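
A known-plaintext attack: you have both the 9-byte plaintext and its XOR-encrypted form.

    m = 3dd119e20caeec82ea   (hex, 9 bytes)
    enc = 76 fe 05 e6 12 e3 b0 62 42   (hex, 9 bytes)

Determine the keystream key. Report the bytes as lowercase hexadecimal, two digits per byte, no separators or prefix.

4b2f1c041e4d5ce0a8

Since enc = m ⊕ key, XORing both sides with m gives key = m ⊕ enc.
 61 xor 118 =  75
209 xor 254 =  47
 25 xor   5 =  28
226 xor 230 =   4
 12 xor  18 =  30
174 xor 227 =  77
236 xor 176 =  92
130 xor  98 = 224
234 xor  66 = 168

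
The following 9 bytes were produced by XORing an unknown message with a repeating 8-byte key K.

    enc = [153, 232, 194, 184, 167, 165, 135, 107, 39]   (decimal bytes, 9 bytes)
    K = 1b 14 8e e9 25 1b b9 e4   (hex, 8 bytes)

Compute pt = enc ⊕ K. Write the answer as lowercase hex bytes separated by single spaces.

82 fc 4c 51 82 be 3e 8f 3c

The 8-byte key repeats, so the effective keystream is 1b 14 8e e9 25 1b b9 e4 1b.
byte 0: 10011001 ⊕ 00011011 = 10000010
byte 1: 11101000 ⊕ 00010100 = 11111100
byte 2: 11000010 ⊕ 10001110 = 01001100
byte 3: 10111000 ⊕ 11101001 = 01010001
byte 4: 10100111 ⊕ 00100101 = 10000010
byte 5: 10100101 ⊕ 00011011 = 10111110
byte 6: 10000111 ⊕ 10111001 = 00111110
byte 7: 01101011 ⊕ 11100100 = 10001111
byte 8: 00100111 ⊕ 00011011 = 00111100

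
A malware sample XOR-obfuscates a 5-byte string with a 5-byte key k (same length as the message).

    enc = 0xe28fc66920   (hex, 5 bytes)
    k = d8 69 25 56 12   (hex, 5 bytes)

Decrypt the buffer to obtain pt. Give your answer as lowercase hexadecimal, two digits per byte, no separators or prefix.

3ae6e33f32

e2 xor d8 = 3a
8f xor 69 = e6
c6 xor 25 = e3
69 xor 56 = 3f
20 xor 12 = 32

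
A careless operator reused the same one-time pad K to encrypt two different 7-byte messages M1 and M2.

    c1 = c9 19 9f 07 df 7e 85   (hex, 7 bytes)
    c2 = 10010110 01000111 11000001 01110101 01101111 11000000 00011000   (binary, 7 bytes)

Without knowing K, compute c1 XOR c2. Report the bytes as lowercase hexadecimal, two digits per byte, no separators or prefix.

5f5e5e72b0be9d

c1 ⊕ c2 = (M1 ⊕ K) ⊕ (M2 ⊕ K) = M1 ⊕ M2 — the shared key cancels under XOR.
c9 xor 96 = 5f
19 xor 47 = 5e
9f xor c1 = 5e
07 xor 75 = 72
df xor 6f = b0
7e xor c0 = be
85 xor 18 = 9d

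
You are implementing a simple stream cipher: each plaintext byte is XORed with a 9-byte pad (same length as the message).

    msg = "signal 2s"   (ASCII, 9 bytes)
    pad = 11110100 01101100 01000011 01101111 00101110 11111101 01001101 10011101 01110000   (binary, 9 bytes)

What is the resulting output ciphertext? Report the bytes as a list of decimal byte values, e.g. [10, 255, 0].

XOR is its own inverse, so applying the key byte-wise gives the result directly.
115 xor 244 = 135
105 xor 108 =   5
103 xor  67 =  36
110 xor 111 =   1
 97 xor  46 =  79
108 xor 253 = 145
 32 xor  77 = 109
 50 xor 157 = 175
115 xor 112 =   3

[135, 5, 36, 1, 79, 145, 109, 175, 3]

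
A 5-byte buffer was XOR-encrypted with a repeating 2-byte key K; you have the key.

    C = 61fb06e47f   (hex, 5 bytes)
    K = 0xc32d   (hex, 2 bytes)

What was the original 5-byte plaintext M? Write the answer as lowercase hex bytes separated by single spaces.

The 2-byte key repeats, so the effective keystream is c3 2d c3 2d c3.
byte 0: 61 XOR c3 = a2
byte 1: fb XOR 2d = d6
byte 2: 06 XOR c3 = c5
byte 3: e4 XOR 2d = c9
byte 4: 7f XOR c3 = bc

a2 d6 c5 c9 bc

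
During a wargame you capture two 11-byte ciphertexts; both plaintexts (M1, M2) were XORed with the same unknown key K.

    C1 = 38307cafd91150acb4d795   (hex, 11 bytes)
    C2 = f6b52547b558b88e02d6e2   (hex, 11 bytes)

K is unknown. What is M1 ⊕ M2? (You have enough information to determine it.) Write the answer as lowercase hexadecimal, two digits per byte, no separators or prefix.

ce8559e86c49e822b60177

C1 ⊕ C2 = (M1 ⊕ K) ⊕ (M2 ⊕ K) = M1 ⊕ M2 — the shared key cancels under XOR.
38 ⊕ f6 = ce
30 ⊕ b5 = 85
7c ⊕ 25 = 59
af ⊕ 47 = e8
d9 ⊕ b5 = 6c
11 ⊕ 58 = 49
50 ⊕ b8 = e8
ac ⊕ 8e = 22
b4 ⊕ 02 = b6
d7 ⊕ d6 = 01
95 ⊕ e2 = 77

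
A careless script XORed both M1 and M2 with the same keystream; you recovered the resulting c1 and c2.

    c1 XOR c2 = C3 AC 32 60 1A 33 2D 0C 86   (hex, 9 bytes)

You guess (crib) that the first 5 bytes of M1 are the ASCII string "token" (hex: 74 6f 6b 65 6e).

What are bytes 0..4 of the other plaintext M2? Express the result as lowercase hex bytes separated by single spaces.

b7 c3 59 05 74

Since c1 ⊕ c2 = M1 ⊕ M2, XORing with the guessed M1 bytes yields the corresponding M2 bytes: M2 = (c1 ⊕ c2) ⊕ M1.
byte 0: c3 ⊕ 74 = b7
byte 1: ac ⊕ 6f = c3
byte 2: 32 ⊕ 6b = 59
byte 3: 60 ⊕ 65 = 05
byte 4: 1a ⊕ 6e = 74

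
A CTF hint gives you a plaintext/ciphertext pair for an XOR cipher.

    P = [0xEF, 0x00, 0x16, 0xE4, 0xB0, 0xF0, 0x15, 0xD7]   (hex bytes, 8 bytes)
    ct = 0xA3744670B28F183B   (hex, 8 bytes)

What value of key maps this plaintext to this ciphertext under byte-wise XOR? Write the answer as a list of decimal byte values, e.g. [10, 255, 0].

[76, 116, 80, 148, 2, 127, 13, 236]

Since ct = P ⊕ key, XORing both sides with P gives key = P ⊕ ct.
11101111 ⊕ 10100011 = 01001100
00000000 ⊕ 01110100 = 01110100
00010110 ⊕ 01000110 = 01010000
11100100 ⊕ 01110000 = 10010100
10110000 ⊕ 10110010 = 00000010
11110000 ⊕ 10001111 = 01111111
00010101 ⊕ 00011000 = 00001101
11010111 ⊕ 00111011 = 11101100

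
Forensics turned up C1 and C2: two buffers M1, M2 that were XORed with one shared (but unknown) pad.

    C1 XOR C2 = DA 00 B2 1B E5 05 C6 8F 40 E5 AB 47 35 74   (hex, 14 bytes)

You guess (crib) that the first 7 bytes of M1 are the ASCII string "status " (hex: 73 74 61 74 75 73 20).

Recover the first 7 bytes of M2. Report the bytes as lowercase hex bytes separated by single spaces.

a9 74 d3 6f 90 76 e6

Since C1 ⊕ C2 = M1 ⊕ M2, XORing with the guessed M1 bytes yields the corresponding M2 bytes: M2 = (C1 ⊕ C2) ⊕ M1.
da xor 73 = a9
00 xor 74 = 74
b2 xor 61 = d3
1b xor 74 = 6f
e5 xor 75 = 90
05 xor 73 = 76
c6 xor 20 = e6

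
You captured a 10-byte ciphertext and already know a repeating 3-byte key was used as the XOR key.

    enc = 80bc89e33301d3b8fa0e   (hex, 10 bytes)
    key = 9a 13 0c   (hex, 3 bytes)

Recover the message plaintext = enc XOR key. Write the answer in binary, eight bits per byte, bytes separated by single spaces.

The 3-byte key repeats, so the effective keystream is 9a 13 0c 9a 13 0c 9a 13 0c 9a.
byte 0: 80 xor 9a = 1a
byte 1: bc xor 13 = af
byte 2: 89 xor 0c = 85
byte 3: e3 xor 9a = 79
byte 4: 33 xor 13 = 20
byte 5: 01 xor 0c = 0d
byte 6: d3 xor 9a = 49
byte 7: b8 xor 13 = ab
byte 8: fa xor 0c = f6
byte 9: 0e xor 9a = 94

00011010 10101111 10000101 01111001 00100000 00001101 01001001 10101011 11110110 10010100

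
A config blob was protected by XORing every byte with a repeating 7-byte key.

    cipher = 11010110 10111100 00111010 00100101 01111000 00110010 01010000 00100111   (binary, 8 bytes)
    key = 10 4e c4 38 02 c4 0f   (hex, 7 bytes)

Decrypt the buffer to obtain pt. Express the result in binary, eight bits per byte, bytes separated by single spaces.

11000110 11110010 11111110 00011101 01111010 11110110 01011111 00110111

The 7-byte key repeats, so the effective keystream is 10 4e c4 38 02 c4 0f 10.
byte 0: d6 xor 10 = c6
byte 1: bc xor 4e = f2
byte 2: 3a xor c4 = fe
byte 3: 25 xor 38 = 1d
byte 4: 78 xor 02 = 7a
byte 5: 32 xor c4 = f6
byte 6: 50 xor 0f = 5f
byte 7: 27 xor 10 = 37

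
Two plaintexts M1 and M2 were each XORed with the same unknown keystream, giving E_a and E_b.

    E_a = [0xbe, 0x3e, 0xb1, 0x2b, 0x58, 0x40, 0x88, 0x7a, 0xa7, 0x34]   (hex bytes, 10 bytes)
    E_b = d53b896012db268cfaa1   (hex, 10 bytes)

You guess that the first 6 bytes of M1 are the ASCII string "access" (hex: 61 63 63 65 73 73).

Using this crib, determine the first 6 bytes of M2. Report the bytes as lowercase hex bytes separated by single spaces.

First, E_a ⊕ E_b = (M1 ⊕ K) ⊕ (M2 ⊕ K) = M1 ⊕ M2, so the key drops out. Then M2 = (M1 ⊕ M2) ⊕ M1 over the first 6 bytes.
byte 0: (be xor d5) xor 61 = 6b xor 61 = 0a
byte 1: (3e xor 3b) xor 63 = 05 xor 63 = 66
byte 2: (b1 xor 89) xor 63 = 38 xor 63 = 5b
byte 3: (2b xor 60) xor 65 = 4b xor 65 = 2e
byte 4: (58 xor 12) xor 73 = 4a xor 73 = 39
byte 5: (40 xor db) xor 73 = 9b xor 73 = e8

0a 66 5b 2e 39 e8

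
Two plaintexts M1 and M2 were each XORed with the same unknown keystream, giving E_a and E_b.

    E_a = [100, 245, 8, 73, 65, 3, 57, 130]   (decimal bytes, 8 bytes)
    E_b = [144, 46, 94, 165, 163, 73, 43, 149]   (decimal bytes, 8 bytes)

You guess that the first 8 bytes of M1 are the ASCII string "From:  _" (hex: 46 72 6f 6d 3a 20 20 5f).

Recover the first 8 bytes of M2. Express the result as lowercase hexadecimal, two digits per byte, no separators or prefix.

First, E_a ⊕ E_b = (M1 ⊕ K) ⊕ (M2 ⊕ K) = M1 ⊕ M2, so the key drops out. Then M2 = (M1 ⊕ M2) ⊕ M1 over the first 8 bytes.
byte 0: (64 ⊕ 90) ⊕ 46 = f4 ⊕ 46 = b2
byte 1: (f5 ⊕ 2e) ⊕ 72 = db ⊕ 72 = a9
byte 2: (08 ⊕ 5e) ⊕ 6f = 56 ⊕ 6f = 39
byte 3: (49 ⊕ a5) ⊕ 6d = ec ⊕ 6d = 81
byte 4: (41 ⊕ a3) ⊕ 3a = e2 ⊕ 3a = d8
byte 5: (03 ⊕ 49) ⊕ 20 = 4a ⊕ 20 = 6a
byte 6: (39 ⊕ 2b) ⊕ 20 = 12 ⊕ 20 = 32
byte 7: (82 ⊕ 95) ⊕ 5f = 17 ⊕ 5f = 48

b2a93981d86a3248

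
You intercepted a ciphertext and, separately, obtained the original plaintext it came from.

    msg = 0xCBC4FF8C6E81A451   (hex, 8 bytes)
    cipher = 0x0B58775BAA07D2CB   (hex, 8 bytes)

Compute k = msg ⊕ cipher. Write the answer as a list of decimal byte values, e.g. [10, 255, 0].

[192, 156, 136, 215, 196, 134, 118, 154]

Since cipher = msg ⊕ k, XORing both sides with msg gives k = msg ⊕ cipher.
11001011 ^ 00001011 = 11000000
11000100 ^ 01011000 = 10011100
11111111 ^ 01110111 = 10001000
10001100 ^ 01011011 = 11010111
01101110 ^ 10101010 = 11000100
10000001 ^ 00000111 = 10000110
10100100 ^ 11010010 = 01110110
01010001 ^ 11001011 = 10011010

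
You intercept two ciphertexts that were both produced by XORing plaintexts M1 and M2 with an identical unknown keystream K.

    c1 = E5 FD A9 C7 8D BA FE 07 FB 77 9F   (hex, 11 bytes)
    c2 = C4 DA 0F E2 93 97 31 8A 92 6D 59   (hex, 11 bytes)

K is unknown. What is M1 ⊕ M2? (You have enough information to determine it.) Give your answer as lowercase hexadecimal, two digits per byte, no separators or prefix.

2127a6251e2dcf8d691ac6

c1 ⊕ c2 = (M1 ⊕ K) ⊕ (M2 ⊕ K) = M1 ⊕ M2 — the shared key cancels under XOR.
byte 0: 11100101 XOR 11000100 = 00100001
byte 1: 11111101 XOR 11011010 = 00100111
byte 2: 10101001 XOR 00001111 = 10100110
byte 3: 11000111 XOR 11100010 = 00100101
byte 4: 10001101 XOR 10010011 = 00011110
byte 5: 10111010 XOR 10010111 = 00101101
byte 6: 11111110 XOR 00110001 = 11001111
byte 7: 00000111 XOR 10001010 = 10001101
byte 8: 11111011 XOR 10010010 = 01101001
byte 9: 01110111 XOR 01101101 = 00011010
byte 10: 10011111 XOR 01011001 = 11000110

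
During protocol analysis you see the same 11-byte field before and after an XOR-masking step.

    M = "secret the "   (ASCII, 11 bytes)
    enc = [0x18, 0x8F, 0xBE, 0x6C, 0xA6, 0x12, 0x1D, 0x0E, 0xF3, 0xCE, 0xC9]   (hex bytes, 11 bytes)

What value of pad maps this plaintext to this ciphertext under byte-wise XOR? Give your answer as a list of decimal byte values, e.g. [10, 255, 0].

[107, 234, 221, 30, 195, 102, 61, 122, 155, 171, 233]

Since enc = M ⊕ pad, XORing both sides with M gives pad = M ⊕ enc.
73 ^ 18 = 6b
65 ^ 8f = ea
63 ^ be = dd
72 ^ 6c = 1e
65 ^ a6 = c3
74 ^ 12 = 66
20 ^ 1d = 3d
74 ^ 0e = 7a
68 ^ f3 = 9b
65 ^ ce = ab
20 ^ c9 = e9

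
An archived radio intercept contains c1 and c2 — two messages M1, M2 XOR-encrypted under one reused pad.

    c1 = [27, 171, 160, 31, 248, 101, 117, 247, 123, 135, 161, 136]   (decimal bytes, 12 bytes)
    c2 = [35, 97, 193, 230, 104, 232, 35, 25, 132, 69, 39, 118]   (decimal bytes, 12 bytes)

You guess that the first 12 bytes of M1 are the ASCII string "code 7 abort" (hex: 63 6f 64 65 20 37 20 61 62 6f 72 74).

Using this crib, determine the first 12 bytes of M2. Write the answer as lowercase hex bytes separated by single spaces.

First, c1 ⊕ c2 = (M1 ⊕ K) ⊕ (M2 ⊕ K) = M1 ⊕ M2, so the key drops out. Then M2 = (M1 ⊕ M2) ⊕ M1 over the first 12 bytes.
byte 0: (1b ⊕ 23) ⊕ 63 = 38 ⊕ 63 = 5b
byte 1: (ab ⊕ 61) ⊕ 6f = ca ⊕ 6f = a5
byte 2: (a0 ⊕ c1) ⊕ 64 = 61 ⊕ 64 = 05
byte 3: (1f ⊕ e6) ⊕ 65 = f9 ⊕ 65 = 9c
byte 4: (f8 ⊕ 68) ⊕ 20 = 90 ⊕ 20 = b0
byte 5: (65 ⊕ e8) ⊕ 37 = 8d ⊕ 37 = ba
byte 6: (75 ⊕ 23) ⊕ 20 = 56 ⊕ 20 = 76
byte 7: (f7 ⊕ 19) ⊕ 61 = ee ⊕ 61 = 8f
byte 8: (7b ⊕ 84) ⊕ 62 = ff ⊕ 62 = 9d
byte 9: (87 ⊕ 45) ⊕ 6f = c2 ⊕ 6f = ad
byte 10: (a1 ⊕ 27) ⊕ 72 = 86 ⊕ 72 = f4
byte 11: (88 ⊕ 76) ⊕ 74 = fe ⊕ 74 = 8a

5b a5 05 9c b0 ba 76 8f 9d ad f4 8a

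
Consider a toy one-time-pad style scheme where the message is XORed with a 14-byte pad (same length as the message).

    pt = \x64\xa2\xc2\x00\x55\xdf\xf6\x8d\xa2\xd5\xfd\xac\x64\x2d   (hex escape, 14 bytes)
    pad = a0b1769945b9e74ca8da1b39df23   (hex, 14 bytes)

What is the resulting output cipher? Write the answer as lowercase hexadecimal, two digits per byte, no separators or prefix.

c413b499106611c10a0fe695bb0e

XOR is its own inverse, so applying the key byte-wise gives the result directly.
byte 0: 100 xor 160 = 196
byte 1: 162 xor 177 =  19
byte 2: 194 xor 118 = 180
byte 3:   0 xor 153 = 153
byte 4:  85 xor  69 =  16
byte 5: 223 xor 185 = 102
byte 6: 246 xor 231 =  17
byte 7: 141 xor  76 = 193
byte 8: 162 xor 168 =  10
byte 9: 213 xor 218 =  15
byte 10: 253 xor  27 = 230
byte 11: 172 xor  57 = 149
byte 12: 100 xor 223 = 187
byte 13:  45 xor  35 =  14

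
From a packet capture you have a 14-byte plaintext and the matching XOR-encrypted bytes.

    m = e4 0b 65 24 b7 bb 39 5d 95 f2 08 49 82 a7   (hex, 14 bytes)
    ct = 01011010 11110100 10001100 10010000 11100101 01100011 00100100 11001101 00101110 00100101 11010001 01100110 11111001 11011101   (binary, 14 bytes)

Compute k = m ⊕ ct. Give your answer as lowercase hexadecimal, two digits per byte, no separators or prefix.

beffe9b452d81d90bbd7d92f7b7a

Since ct = m ⊕ k, XORing both sides with m gives k = m ⊕ ct.
e4 ^ 5a = be
0b ^ f4 = ff
65 ^ 8c = e9
24 ^ 90 = b4
b7 ^ e5 = 52
bb ^ 63 = d8
39 ^ 24 = 1d
5d ^ cd = 90
95 ^ 2e = bb
f2 ^ 25 = d7
08 ^ d1 = d9
49 ^ 66 = 2f
82 ^ f9 = 7b
a7 ^ dd = 7a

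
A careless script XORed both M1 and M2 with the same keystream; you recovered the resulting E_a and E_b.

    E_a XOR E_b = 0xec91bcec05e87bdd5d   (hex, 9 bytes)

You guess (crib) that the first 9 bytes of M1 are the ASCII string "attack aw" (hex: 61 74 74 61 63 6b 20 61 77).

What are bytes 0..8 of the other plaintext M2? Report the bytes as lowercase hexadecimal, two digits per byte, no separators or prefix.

8de5c88d66835bbc2a

Since E_a ⊕ E_b = M1 ⊕ M2, XORing with the guessed M1 bytes yields the corresponding M2 bytes: M2 = (E_a ⊕ E_b) ⊕ M1.
ec xor 61 = 8d
91 xor 74 = e5
bc xor 74 = c8
ec xor 61 = 8d
05 xor 63 = 66
e8 xor 6b = 83
7b xor 20 = 5b
dd xor 61 = bc
5d xor 77 = 2a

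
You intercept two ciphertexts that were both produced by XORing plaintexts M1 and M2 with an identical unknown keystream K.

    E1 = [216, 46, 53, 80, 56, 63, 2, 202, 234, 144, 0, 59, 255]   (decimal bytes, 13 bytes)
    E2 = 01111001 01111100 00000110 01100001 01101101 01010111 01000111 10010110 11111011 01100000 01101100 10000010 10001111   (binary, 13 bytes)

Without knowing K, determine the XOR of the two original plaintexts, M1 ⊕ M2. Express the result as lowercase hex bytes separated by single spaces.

a1 52 33 31 55 68 45 5c 11 f0 6c b9 70

E1 ⊕ E2 = (M1 ⊕ K) ⊕ (M2 ⊕ K) = M1 ⊕ M2 — the shared key cancels under XOR.
d8 ^ 79 = a1
2e ^ 7c = 52
35 ^ 06 = 33
50 ^ 61 = 31
38 ^ 6d = 55
3f ^ 57 = 68
02 ^ 47 = 45
ca ^ 96 = 5c
ea ^ fb = 11
90 ^ 60 = f0
00 ^ 6c = 6c
3b ^ 82 = b9
ff ^ 8f = 70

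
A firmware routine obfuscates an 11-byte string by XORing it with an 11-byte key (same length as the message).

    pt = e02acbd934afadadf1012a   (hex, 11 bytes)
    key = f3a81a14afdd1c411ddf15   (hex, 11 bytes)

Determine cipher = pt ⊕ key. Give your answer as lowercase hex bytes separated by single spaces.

13 82 d1 cd 9b 72 b1 ec ec de 3f

byte 0: e0 ^ f3 = 13
byte 1: 2a ^ a8 = 82
byte 2: cb ^ 1a = d1
byte 3: d9 ^ 14 = cd
byte 4: 34 ^ af = 9b
byte 5: af ^ dd = 72
byte 6: ad ^ 1c = b1
byte 7: ad ^ 41 = ec
byte 8: f1 ^ 1d = ec
byte 9: 01 ^ df = de
byte 10: 2a ^ 15 = 3f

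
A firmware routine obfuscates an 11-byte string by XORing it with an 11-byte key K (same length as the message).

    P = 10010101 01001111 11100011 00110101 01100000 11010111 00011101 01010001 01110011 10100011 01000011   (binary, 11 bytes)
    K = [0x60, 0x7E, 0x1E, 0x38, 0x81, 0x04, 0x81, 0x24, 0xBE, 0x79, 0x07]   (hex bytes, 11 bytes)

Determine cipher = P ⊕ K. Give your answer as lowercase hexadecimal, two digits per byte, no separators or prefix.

f531fd0de1d39c75cdda44

XOR is its own inverse, so applying the key byte-wise gives the result directly.
byte 0: 149 xor  96 = 245
byte 1:  79 xor 126 =  49
byte 2: 227 xor  30 = 253
byte 3:  53 xor  56 =  13
byte 4:  96 xor 129 = 225
byte 5: 215 xor   4 = 211
byte 6:  29 xor 129 = 156
byte 7:  81 xor  36 = 117
byte 8: 115 xor 190 = 205
byte 9: 163 xor 121 = 218
byte 10:  67 xor   7 =  68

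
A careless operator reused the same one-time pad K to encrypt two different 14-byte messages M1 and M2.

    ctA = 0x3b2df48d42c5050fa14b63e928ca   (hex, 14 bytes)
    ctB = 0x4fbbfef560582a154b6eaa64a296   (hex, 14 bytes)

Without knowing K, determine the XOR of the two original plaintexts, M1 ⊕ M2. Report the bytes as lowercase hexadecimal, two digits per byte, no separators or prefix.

74960a78229d2f1aea25c98d8a5c

ctA ⊕ ctB = (M1 ⊕ K) ⊕ (M2 ⊕ K) = M1 ⊕ M2 — the shared key cancels under XOR.
3b ^ 4f = 74
2d ^ bb = 96
f4 ^ fe = 0a
8d ^ f5 = 78
42 ^ 60 = 22
c5 ^ 58 = 9d
05 ^ 2a = 2f
0f ^ 15 = 1a
a1 ^ 4b = ea
4b ^ 6e = 25
63 ^ aa = c9
e9 ^ 64 = 8d
28 ^ a2 = 8a
ca ^ 96 = 5c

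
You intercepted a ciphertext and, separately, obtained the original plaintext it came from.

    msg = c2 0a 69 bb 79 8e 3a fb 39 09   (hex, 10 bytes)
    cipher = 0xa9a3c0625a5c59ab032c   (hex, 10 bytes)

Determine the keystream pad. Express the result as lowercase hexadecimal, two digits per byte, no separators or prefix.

6ba9a9d923d263503a25

Since cipher = msg ⊕ pad, XORing both sides with msg gives pad = msg ⊕ cipher.
byte 0: c2 ⊕ a9 = 6b
byte 1: 0a ⊕ a3 = a9
byte 2: 69 ⊕ c0 = a9
byte 3: bb ⊕ 62 = d9
byte 4: 79 ⊕ 5a = 23
byte 5: 8e ⊕ 5c = d2
byte 6: 3a ⊕ 59 = 63
byte 7: fb ⊕ ab = 50
byte 8: 39 ⊕ 03 = 3a
byte 9: 09 ⊕ 2c = 25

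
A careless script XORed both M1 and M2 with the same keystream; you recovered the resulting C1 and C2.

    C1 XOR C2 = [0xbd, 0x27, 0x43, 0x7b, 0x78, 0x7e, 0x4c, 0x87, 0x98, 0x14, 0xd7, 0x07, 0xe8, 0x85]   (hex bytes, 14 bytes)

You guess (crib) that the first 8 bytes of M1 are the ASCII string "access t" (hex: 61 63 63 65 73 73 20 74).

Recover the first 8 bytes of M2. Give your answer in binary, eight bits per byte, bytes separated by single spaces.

Since C1 ⊕ C2 = M1 ⊕ M2, XORing with the guessed M1 bytes yields the corresponding M2 bytes: M2 = (C1 ⊕ C2) ⊕ M1.
189 xor  97 = 220
 39 xor  99 =  68
 67 xor  99 =  32
123 xor 101 =  30
120 xor 115 =  11
126 xor 115 =  13
 76 xor  32 = 108
135 xor 116 = 243

11011100 01000100 00100000 00011110 00001011 00001101 01101100 11110011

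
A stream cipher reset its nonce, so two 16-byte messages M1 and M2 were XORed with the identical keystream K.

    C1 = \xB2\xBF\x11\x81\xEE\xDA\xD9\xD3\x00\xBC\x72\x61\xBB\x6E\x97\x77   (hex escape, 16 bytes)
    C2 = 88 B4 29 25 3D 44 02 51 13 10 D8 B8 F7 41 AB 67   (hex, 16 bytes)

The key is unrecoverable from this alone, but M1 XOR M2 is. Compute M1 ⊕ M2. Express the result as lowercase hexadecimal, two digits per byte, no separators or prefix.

C1 ⊕ C2 = (M1 ⊕ K) ⊕ (M2 ⊕ K) = M1 ⊕ M2 — the shared key cancels under XOR.
b2 ^ 88 = 3a
bf ^ b4 = 0b
11 ^ 29 = 38
81 ^ 25 = a4
ee ^ 3d = d3
da ^ 44 = 9e
d9 ^ 02 = db
d3 ^ 51 = 82
00 ^ 13 = 13
bc ^ 10 = ac
72 ^ d8 = aa
61 ^ b8 = d9
bb ^ f7 = 4c
6e ^ 41 = 2f
97 ^ ab = 3c
77 ^ 67 = 10

3a0b38a4d39edb8213acaad94c2f3c10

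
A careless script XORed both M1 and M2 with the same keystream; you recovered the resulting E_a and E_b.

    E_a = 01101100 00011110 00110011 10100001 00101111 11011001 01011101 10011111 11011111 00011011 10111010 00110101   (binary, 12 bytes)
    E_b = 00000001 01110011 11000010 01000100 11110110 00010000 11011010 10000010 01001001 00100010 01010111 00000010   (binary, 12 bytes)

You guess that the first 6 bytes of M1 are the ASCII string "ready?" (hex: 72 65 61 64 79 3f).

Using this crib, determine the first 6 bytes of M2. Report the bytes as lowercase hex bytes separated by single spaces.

1f 08 90 81 a0 f6

First, E_a ⊕ E_b = (M1 ⊕ K) ⊕ (M2 ⊕ K) = M1 ⊕ M2, so the key drops out. Then M2 = (M1 ⊕ M2) ⊕ M1 over the first 6 bytes.
byte 0: (6c xor 01) xor 72 = 6d xor 72 = 1f
byte 1: (1e xor 73) xor 65 = 6d xor 65 = 08
byte 2: (33 xor c2) xor 61 = f1 xor 61 = 90
byte 3: (a1 xor 44) xor 64 = e5 xor 64 = 81
byte 4: (2f xor f6) xor 79 = d9 xor 79 = a0
byte 5: (d9 xor 10) xor 3f = c9 xor 3f = f6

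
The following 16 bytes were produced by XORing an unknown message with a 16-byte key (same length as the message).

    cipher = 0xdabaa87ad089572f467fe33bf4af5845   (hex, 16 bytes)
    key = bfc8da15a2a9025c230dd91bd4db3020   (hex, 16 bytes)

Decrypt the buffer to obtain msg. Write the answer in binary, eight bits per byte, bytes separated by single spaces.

da ^ bf = 65
ba ^ c8 = 72
a8 ^ da = 72
7a ^ 15 = 6f
d0 ^ a2 = 72
89 ^ a9 = 20
57 ^ 02 = 55
2f ^ 5c = 73
46 ^ 23 = 65
7f ^ 0d = 72
e3 ^ d9 = 3a
3b ^ 1b = 20
f4 ^ d4 = 20
af ^ db = 74
58 ^ 30 = 68
45 ^ 20 = 65

01100101 01110010 01110010 01101111 01110010 00100000 01010101 01110011 01100101 01110010 00111010 00100000 00100000 01110100 01101000 01100101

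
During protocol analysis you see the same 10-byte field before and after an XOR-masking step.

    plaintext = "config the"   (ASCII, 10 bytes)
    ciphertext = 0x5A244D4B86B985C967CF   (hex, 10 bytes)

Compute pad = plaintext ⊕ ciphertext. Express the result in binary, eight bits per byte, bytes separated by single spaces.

00111001 01001011 00100011 00101101 11101111 11011110 10100101 10111101 00001111 10101010

Since ciphertext = plaintext ⊕ pad, XORing both sides with plaintext gives pad = plaintext ⊕ ciphertext.
byte 0: 63 ^ 5a = 39
byte 1: 6f ^ 24 = 4b
byte 2: 6e ^ 4d = 23
byte 3: 66 ^ 4b = 2d
byte 4: 69 ^ 86 = ef
byte 5: 67 ^ b9 = de
byte 6: 20 ^ 85 = a5
byte 7: 74 ^ c9 = bd
byte 8: 68 ^ 67 = 0f
byte 9: 65 ^ cf = aa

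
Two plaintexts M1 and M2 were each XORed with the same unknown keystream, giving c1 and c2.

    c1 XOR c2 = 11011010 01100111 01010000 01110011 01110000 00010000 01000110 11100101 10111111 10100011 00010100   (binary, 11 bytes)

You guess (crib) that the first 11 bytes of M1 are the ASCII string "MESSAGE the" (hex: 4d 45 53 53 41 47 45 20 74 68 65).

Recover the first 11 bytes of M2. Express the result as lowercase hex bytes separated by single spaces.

Since c1 ⊕ c2 = M1 ⊕ M2, XORing with the guessed M1 bytes yields the corresponding M2 bytes: M2 = (c1 ⊕ c2) ⊕ M1.
218 XOR  77 = 151
103 XOR  69 =  34
 80 XOR  83 =   3
115 XOR  83 =  32
112 XOR  65 =  49
 16 XOR  71 =  87
 70 XOR  69 =   3
229 XOR  32 = 197
191 XOR 116 = 203
163 XOR 104 = 203
 20 XOR 101 = 113

97 22 03 20 31 57 03 c5 cb cb 71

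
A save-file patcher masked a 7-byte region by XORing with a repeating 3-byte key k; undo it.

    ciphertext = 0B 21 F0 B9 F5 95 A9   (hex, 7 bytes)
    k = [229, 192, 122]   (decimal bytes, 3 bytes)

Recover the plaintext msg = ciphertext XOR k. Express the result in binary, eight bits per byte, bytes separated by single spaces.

11101110 11100001 10001010 01011100 00110101 11101111 01001100

The 3-byte key repeats, so the effective keystream is e5 c0 7a e5 c0 7a e5.
byte 0: 00001011 xor 11100101 = 11101110
byte 1: 00100001 xor 11000000 = 11100001
byte 2: 11110000 xor 01111010 = 10001010
byte 3: 10111001 xor 11100101 = 01011100
byte 4: 11110101 xor 11000000 = 00110101
byte 5: 10010101 xor 01111010 = 11101111
byte 6: 10101001 xor 11100101 = 01001100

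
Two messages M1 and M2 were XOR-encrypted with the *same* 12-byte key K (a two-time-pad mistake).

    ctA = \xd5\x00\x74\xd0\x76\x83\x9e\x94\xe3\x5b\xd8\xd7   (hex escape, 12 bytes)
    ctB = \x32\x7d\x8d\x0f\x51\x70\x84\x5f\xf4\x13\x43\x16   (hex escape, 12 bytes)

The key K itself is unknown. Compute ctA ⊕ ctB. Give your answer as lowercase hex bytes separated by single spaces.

ctA ⊕ ctB = (M1 ⊕ K) ⊕ (M2 ⊕ K) = M1 ⊕ M2 — the shared key cancels under XOR.
d5 xor 32 = e7
00 xor 7d = 7d
74 xor 8d = f9
d0 xor 0f = df
76 xor 51 = 27
83 xor 70 = f3
9e xor 84 = 1a
94 xor 5f = cb
e3 xor f4 = 17
5b xor 13 = 48
d8 xor 43 = 9b
d7 xor 16 = c1

e7 7d f9 df 27 f3 1a cb 17 48 9b c1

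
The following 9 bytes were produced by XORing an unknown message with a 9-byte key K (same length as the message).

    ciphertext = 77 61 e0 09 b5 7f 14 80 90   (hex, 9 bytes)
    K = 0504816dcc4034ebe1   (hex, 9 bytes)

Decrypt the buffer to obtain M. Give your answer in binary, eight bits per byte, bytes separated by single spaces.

01110010 01100101 01100001 01100100 01111001 00111111 00100000 01101011 01110001

XOR is its own inverse, so applying the key byte-wise gives the result directly.
01110111 ⊕ 00000101 = 01110010
01100001 ⊕ 00000100 = 01100101
11100000 ⊕ 10000001 = 01100001
00001001 ⊕ 01101101 = 01100100
10110101 ⊕ 11001100 = 01111001
01111111 ⊕ 01000000 = 00111111
00010100 ⊕ 00110100 = 00100000
10000000 ⊕ 11101011 = 01101011
10010000 ⊕ 11100001 = 01110001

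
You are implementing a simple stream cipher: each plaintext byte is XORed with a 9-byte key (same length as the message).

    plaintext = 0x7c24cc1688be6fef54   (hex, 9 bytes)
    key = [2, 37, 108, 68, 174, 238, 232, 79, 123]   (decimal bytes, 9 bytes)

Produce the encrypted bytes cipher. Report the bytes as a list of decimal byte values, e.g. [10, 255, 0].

[126, 1, 160, 82, 38, 80, 135, 160, 47]

byte 0: 7c xor 02 = 7e
byte 1: 24 xor 25 = 01
byte 2: cc xor 6c = a0
byte 3: 16 xor 44 = 52
byte 4: 88 xor ae = 26
byte 5: be xor ee = 50
byte 6: 6f xor e8 = 87
byte 7: ef xor 4f = a0
byte 8: 54 xor 7b = 2f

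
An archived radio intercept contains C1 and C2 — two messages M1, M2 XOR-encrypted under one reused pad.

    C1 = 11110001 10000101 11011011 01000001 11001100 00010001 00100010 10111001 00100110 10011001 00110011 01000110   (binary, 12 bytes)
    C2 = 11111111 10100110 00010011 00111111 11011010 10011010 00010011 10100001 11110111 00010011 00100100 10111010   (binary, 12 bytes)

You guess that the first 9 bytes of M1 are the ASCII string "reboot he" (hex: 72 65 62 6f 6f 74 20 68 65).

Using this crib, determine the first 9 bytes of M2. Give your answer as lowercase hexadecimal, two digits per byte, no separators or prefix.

First, C1 ⊕ C2 = (M1 ⊕ K) ⊕ (M2 ⊕ K) = M1 ⊕ M2, so the key drops out. Then M2 = (M1 ⊕ M2) ⊕ M1 over the first 9 bytes.
byte 0: (f1 ⊕ ff) ⊕ 72 = 0e ⊕ 72 = 7c
byte 1: (85 ⊕ a6) ⊕ 65 = 23 ⊕ 65 = 46
byte 2: (db ⊕ 13) ⊕ 62 = c8 ⊕ 62 = aa
byte 3: (41 ⊕ 3f) ⊕ 6f = 7e ⊕ 6f = 11
byte 4: (cc ⊕ da) ⊕ 6f = 16 ⊕ 6f = 79
byte 5: (11 ⊕ 9a) ⊕ 74 = 8b ⊕ 74 = ff
byte 6: (22 ⊕ 13) ⊕ 20 = 31 ⊕ 20 = 11
byte 7: (b9 ⊕ a1) ⊕ 68 = 18 ⊕ 68 = 70
byte 8: (26 ⊕ f7) ⊕ 65 = d1 ⊕ 65 = b4

7c46aa1179ff1170b4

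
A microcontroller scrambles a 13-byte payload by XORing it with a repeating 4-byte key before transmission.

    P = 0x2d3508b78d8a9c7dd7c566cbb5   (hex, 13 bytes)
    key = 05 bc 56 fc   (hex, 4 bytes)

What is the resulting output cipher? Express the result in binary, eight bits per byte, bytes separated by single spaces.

00101000 10001001 01011110 01001011 10001000 00110110 11001010 10000001 11010010 01111001 00110000 00110111 10110000

The 4-byte key repeats, so the effective keystream is 05 bc 56 fc 05 bc 56 fc 05 bc 56 fc 05.
byte 0: 2d ^ 05 = 28
byte 1: 35 ^ bc = 89
byte 2: 08 ^ 56 = 5e
byte 3: b7 ^ fc = 4b
byte 4: 8d ^ 05 = 88
byte 5: 8a ^ bc = 36
byte 6: 9c ^ 56 = ca
byte 7: 7d ^ fc = 81
byte 8: d7 ^ 05 = d2
byte 9: c5 ^ bc = 79
byte 10: 66 ^ 56 = 30
byte 11: cb ^ fc = 37
byte 12: b5 ^ 05 = b0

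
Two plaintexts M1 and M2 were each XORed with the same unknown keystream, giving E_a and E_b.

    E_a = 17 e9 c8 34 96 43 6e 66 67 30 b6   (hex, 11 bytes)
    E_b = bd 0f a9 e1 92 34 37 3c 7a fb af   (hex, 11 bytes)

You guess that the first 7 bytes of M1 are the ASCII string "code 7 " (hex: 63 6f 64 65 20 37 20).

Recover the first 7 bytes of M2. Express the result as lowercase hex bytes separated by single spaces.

First, E_a ⊕ E_b = (M1 ⊕ K) ⊕ (M2 ⊕ K) = M1 ⊕ M2, so the key drops out. Then M2 = (M1 ⊕ M2) ⊕ M1 over the first 7 bytes.
byte 0: (17 xor bd) xor 63 = aa xor 63 = c9
byte 1: (e9 xor 0f) xor 6f = e6 xor 6f = 89
byte 2: (c8 xor a9) xor 64 = 61 xor 64 = 05
byte 3: (34 xor e1) xor 65 = d5 xor 65 = b0
byte 4: (96 xor 92) xor 20 = 04 xor 20 = 24
byte 5: (43 xor 34) xor 37 = 77 xor 37 = 40
byte 6: (6e xor 37) xor 20 = 59 xor 20 = 79

c9 89 05 b0 24 40 79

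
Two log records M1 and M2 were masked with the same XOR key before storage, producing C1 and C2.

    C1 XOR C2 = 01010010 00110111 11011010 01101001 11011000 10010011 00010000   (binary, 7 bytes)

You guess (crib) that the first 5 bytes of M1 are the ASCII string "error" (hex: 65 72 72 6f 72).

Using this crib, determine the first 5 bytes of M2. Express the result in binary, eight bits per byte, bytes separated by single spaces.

Since C1 ⊕ C2 = M1 ⊕ M2, XORing with the guessed M1 bytes yields the corresponding M2 bytes: M2 = (C1 ⊕ C2) ⊕ M1.
01010010 ^ 01100101 = 00110111
00110111 ^ 01110010 = 01000101
11011010 ^ 01110010 = 10101000
01101001 ^ 01101111 = 00000110
11011000 ^ 01110010 = 10101010

00110111 01000101 10101000 00000110 10101010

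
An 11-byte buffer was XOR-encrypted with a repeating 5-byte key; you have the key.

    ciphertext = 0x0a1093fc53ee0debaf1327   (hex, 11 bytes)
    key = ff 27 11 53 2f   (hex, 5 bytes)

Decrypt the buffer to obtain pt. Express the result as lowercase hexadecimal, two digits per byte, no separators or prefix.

f53782af7c112afafc3cd8

The 5-byte key repeats, so the effective keystream is ff 27 11 53 2f ff 27 11 53 2f ff.
byte 0: 00001010 ^ 11111111 = 11110101
byte 1: 00010000 ^ 00100111 = 00110111
byte 2: 10010011 ^ 00010001 = 10000010
byte 3: 11111100 ^ 01010011 = 10101111
byte 4: 01010011 ^ 00101111 = 01111100
byte 5: 11101110 ^ 11111111 = 00010001
byte 6: 00001101 ^ 00100111 = 00101010
byte 7: 11101011 ^ 00010001 = 11111010
byte 8: 10101111 ^ 01010011 = 11111100
byte 9: 00010011 ^ 00101111 = 00111100
byte 10: 00100111 ^ 11111111 = 11011000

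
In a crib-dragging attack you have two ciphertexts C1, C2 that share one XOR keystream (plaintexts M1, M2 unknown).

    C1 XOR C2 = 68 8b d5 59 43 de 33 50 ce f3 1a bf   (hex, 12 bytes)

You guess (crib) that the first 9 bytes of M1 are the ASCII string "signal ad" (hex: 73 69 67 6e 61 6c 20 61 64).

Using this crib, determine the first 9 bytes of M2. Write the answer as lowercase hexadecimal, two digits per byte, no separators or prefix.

Since C1 ⊕ C2 = M1 ⊕ M2, XORing with the guessed M1 bytes yields the corresponding M2 bytes: M2 = (C1 ⊕ C2) ⊕ M1.
byte 0: 104 xor 115 =  27
byte 1: 139 xor 105 = 226
byte 2: 213 xor 103 = 178
byte 3:  89 xor 110 =  55
byte 4:  67 xor  97 =  34
byte 5: 222 xor 108 = 178
byte 6:  51 xor  32 =  19
byte 7:  80 xor  97 =  49
byte 8: 206 xor 100 = 170

1be2b23722b21331aa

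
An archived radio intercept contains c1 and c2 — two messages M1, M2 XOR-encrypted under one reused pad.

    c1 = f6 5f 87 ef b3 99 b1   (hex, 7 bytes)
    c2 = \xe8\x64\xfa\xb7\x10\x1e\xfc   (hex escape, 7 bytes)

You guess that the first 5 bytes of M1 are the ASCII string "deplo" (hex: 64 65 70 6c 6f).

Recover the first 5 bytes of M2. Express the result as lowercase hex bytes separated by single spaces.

7a 5e 0d 34 cc

First, c1 ⊕ c2 = (M1 ⊕ K) ⊕ (M2 ⊕ K) = M1 ⊕ M2, so the key drops out. Then M2 = (M1 ⊕ M2) ⊕ M1 over the first 5 bytes.
byte 0: (f6 ⊕ e8) ⊕ 64 = 1e ⊕ 64 = 7a
byte 1: (5f ⊕ 64) ⊕ 65 = 3b ⊕ 65 = 5e
byte 2: (87 ⊕ fa) ⊕ 70 = 7d ⊕ 70 = 0d
byte 3: (ef ⊕ b7) ⊕ 6c = 58 ⊕ 6c = 34
byte 4: (b3 ⊕ 10) ⊕ 6f = a3 ⊕ 6f = cc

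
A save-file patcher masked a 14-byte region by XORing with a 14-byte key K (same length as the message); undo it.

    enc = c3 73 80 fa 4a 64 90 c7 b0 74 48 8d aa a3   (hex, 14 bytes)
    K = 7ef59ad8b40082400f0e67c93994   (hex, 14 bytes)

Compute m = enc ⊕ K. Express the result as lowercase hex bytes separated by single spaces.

byte 0: c3 xor 7e = bd
byte 1: 73 xor f5 = 86
byte 2: 80 xor 9a = 1a
byte 3: fa xor d8 = 22
byte 4: 4a xor b4 = fe
byte 5: 64 xor 00 = 64
byte 6: 90 xor 82 = 12
byte 7: c7 xor 40 = 87
byte 8: b0 xor 0f = bf
byte 9: 74 xor 0e = 7a
byte 10: 48 xor 67 = 2f
byte 11: 8d xor c9 = 44
byte 12: aa xor 39 = 93
byte 13: a3 xor 94 = 37

bd 86 1a 22 fe 64 12 87 bf 7a 2f 44 93 37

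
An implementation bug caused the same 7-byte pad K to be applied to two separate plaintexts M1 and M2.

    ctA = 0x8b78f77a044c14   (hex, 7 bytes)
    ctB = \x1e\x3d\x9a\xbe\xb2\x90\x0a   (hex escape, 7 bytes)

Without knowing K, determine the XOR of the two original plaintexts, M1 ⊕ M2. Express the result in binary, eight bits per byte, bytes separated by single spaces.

ctA ⊕ ctB = (M1 ⊕ K) ⊕ (M2 ⊕ K) = M1 ⊕ M2 — the shared key cancels under XOR.
8b ^ 1e = 95
78 ^ 3d = 45
f7 ^ 9a = 6d
7a ^ be = c4
04 ^ b2 = b6
4c ^ 90 = dc
14 ^ 0a = 1e

10010101 01000101 01101101 11000100 10110110 11011100 00011110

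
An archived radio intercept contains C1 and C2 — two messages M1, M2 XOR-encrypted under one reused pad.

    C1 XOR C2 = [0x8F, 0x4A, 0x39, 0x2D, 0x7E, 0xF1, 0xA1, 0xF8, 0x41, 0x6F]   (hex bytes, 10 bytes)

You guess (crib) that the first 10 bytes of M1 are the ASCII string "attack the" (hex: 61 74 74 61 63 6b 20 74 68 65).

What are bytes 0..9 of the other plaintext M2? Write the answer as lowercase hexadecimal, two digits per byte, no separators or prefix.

ee3e4d4c1d9a818c290a

Since C1 ⊕ C2 = M1 ⊕ M2, XORing with the guessed M1 bytes yields the corresponding M2 bytes: M2 = (C1 ⊕ C2) ⊕ M1.
byte 0: 8f xor 61 = ee
byte 1: 4a xor 74 = 3e
byte 2: 39 xor 74 = 4d
byte 3: 2d xor 61 = 4c
byte 4: 7e xor 63 = 1d
byte 5: f1 xor 6b = 9a
byte 6: a1 xor 20 = 81
byte 7: f8 xor 74 = 8c
byte 8: 41 xor 68 = 29
byte 9: 6f xor 65 = 0a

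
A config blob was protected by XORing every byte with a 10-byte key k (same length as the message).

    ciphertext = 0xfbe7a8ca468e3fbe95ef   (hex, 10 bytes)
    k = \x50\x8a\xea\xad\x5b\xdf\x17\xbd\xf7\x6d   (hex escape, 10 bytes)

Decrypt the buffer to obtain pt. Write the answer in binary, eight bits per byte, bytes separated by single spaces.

byte 0: fb ^ 50 = ab
byte 1: e7 ^ 8a = 6d
byte 2: a8 ^ ea = 42
byte 3: ca ^ ad = 67
byte 4: 46 ^ 5b = 1d
byte 5: 8e ^ df = 51
byte 6: 3f ^ 17 = 28
byte 7: be ^ bd = 03
byte 8: 95 ^ f7 = 62
byte 9: ef ^ 6d = 82

10101011 01101101 01000010 01100111 00011101 01010001 00101000 00000011 01100010 10000010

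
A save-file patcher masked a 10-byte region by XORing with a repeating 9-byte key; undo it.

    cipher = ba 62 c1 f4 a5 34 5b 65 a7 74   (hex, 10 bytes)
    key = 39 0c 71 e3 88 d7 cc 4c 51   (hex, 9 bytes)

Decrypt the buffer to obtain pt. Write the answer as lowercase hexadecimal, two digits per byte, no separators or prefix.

The 9-byte key repeats, so the effective keystream is 39 0c 71 e3 88 d7 cc 4c 51 39.
byte 0: ba ^ 39 = 83
byte 1: 62 ^ 0c = 6e
byte 2: c1 ^ 71 = b0
byte 3: f4 ^ e3 = 17
byte 4: a5 ^ 88 = 2d
byte 5: 34 ^ d7 = e3
byte 6: 5b ^ cc = 97
byte 7: 65 ^ 4c = 29
byte 8: a7 ^ 51 = f6
byte 9: 74 ^ 39 = 4d

836eb0172de39729f64d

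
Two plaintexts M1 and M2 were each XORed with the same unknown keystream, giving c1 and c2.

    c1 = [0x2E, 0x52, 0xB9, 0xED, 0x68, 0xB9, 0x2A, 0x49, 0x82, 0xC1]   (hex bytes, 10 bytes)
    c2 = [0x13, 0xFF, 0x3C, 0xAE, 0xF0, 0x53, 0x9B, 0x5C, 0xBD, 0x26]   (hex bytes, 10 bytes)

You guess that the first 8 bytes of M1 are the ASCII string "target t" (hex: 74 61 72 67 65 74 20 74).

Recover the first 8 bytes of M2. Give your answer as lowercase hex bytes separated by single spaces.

First, c1 ⊕ c2 = (M1 ⊕ K) ⊕ (M2 ⊕ K) = M1 ⊕ M2, so the key drops out. Then M2 = (M1 ⊕ M2) ⊕ M1 over the first 8 bytes.
byte 0: (2e ⊕ 13) ⊕ 74 = 3d ⊕ 74 = 49
byte 1: (52 ⊕ ff) ⊕ 61 = ad ⊕ 61 = cc
byte 2: (b9 ⊕ 3c) ⊕ 72 = 85 ⊕ 72 = f7
byte 3: (ed ⊕ ae) ⊕ 67 = 43 ⊕ 67 = 24
byte 4: (68 ⊕ f0) ⊕ 65 = 98 ⊕ 65 = fd
byte 5: (b9 ⊕ 53) ⊕ 74 = ea ⊕ 74 = 9e
byte 6: (2a ⊕ 9b) ⊕ 20 = b1 ⊕ 20 = 91
byte 7: (49 ⊕ 5c) ⊕ 74 = 15 ⊕ 74 = 61

49 cc f7 24 fd 9e 91 61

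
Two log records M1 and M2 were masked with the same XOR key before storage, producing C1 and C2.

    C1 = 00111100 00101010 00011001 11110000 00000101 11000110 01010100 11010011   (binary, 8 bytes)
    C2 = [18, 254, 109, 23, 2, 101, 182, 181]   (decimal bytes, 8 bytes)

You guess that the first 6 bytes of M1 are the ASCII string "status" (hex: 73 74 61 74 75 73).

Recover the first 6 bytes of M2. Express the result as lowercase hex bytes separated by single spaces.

First, C1 ⊕ C2 = (M1 ⊕ K) ⊕ (M2 ⊕ K) = M1 ⊕ M2, so the key drops out. Then M2 = (M1 ⊕ M2) ⊕ M1 over the first 6 bytes.
byte 0: (3c xor 12) xor 73 = 2e xor 73 = 5d
byte 1: (2a xor fe) xor 74 = d4 xor 74 = a0
byte 2: (19 xor 6d) xor 61 = 74 xor 61 = 15
byte 3: (f0 xor 17) xor 74 = e7 xor 74 = 93
byte 4: (05 xor 02) xor 75 = 07 xor 75 = 72
byte 5: (c6 xor 65) xor 73 = a3 xor 73 = d0

5d a0 15 93 72 d0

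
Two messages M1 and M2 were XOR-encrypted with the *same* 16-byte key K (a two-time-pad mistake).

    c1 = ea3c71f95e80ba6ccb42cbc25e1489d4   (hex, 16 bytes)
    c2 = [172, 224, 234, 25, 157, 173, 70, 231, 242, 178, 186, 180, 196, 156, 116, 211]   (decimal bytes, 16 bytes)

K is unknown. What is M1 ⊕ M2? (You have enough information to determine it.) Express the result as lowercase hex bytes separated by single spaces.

46 dc 9b e0 c3 2d fc 8b 39 f0 71 76 9a 88 fd 07

c1 ⊕ c2 = (M1 ⊕ K) ⊕ (M2 ⊕ K) = M1 ⊕ M2 — the shared key cancels under XOR.
byte 0: 234 ^ 172 =  70
byte 1:  60 ^ 224 = 220
byte 2: 113 ^ 234 = 155
byte 3: 249 ^  25 = 224
byte 4:  94 ^ 157 = 195
byte 5: 128 ^ 173 =  45
byte 6: 186 ^  70 = 252
byte 7: 108 ^ 231 = 139
byte 8: 203 ^ 242 =  57
byte 9:  66 ^ 178 = 240
byte 10: 203 ^ 186 = 113
byte 11: 194 ^ 180 = 118
byte 12:  94 ^ 196 = 154
byte 13:  20 ^ 156 = 136
byte 14: 137 ^ 116 = 253
byte 15: 212 ^ 211 =   7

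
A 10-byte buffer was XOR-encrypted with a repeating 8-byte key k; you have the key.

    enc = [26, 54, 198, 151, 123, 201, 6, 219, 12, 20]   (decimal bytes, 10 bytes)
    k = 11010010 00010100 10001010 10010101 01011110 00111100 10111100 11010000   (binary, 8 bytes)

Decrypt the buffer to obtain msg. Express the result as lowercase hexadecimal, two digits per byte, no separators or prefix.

c8224c0225f5ba0bde00

The 8-byte key repeats, so the effective keystream is d2 14 8a 95 5e 3c bc d0 d2 14.
byte 0: 1a ⊕ d2 = c8
byte 1: 36 ⊕ 14 = 22
byte 2: c6 ⊕ 8a = 4c
byte 3: 97 ⊕ 95 = 02
byte 4: 7b ⊕ 5e = 25
byte 5: c9 ⊕ 3c = f5
byte 6: 06 ⊕ bc = ba
byte 7: db ⊕ d0 = 0b
byte 8: 0c ⊕ d2 = de
byte 9: 14 ⊕ 14 = 00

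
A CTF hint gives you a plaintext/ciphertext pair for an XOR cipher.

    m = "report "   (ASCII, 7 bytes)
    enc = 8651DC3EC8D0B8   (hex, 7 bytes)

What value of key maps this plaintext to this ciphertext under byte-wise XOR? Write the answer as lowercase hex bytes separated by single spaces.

Since enc = m ⊕ key, XORing both sides with m gives key = m ⊕ enc.
byte 0: 72 ⊕ 86 = f4
byte 1: 65 ⊕ 51 = 34
byte 2: 70 ⊕ dc = ac
byte 3: 6f ⊕ 3e = 51
byte 4: 72 ⊕ c8 = ba
byte 5: 74 ⊕ d0 = a4
byte 6: 20 ⊕ b8 = 98

f4 34 ac 51 ba a4 98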